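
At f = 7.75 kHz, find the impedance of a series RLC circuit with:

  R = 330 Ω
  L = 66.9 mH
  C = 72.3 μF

Step 1 — Angular frequency: ω = 2π·f = 2π·7750 = 4.869e+04 rad/s.
Step 2 — Component impedances:
  R: Z = R = 330 Ω
  L: Z = jωL = j·4.869e+04·0.0669 = 0 + j3258 Ω
  C: Z = 1/(jωC) = -j/(ω·C) = 0 - j0.284 Ω
Step 3 — Series combination: Z_total = R + L + C = 330 + j3257 Ω = 3274∠84.2° Ω.

Z = 330 + j3257 Ω = 3274∠84.2° Ω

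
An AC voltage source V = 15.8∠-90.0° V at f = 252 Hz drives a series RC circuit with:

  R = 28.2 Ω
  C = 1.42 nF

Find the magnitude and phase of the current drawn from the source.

Step 1 — Angular frequency: ω = 2π·f = 2π·252 = 1583 rad/s.
Step 2 — Component impedances:
  R: Z = R = 28.2 Ω
  C: Z = 1/(jωC) = -j/(ω·C) = 0 - j4.448e+05 Ω
Step 3 — Series combination: Z_total = R + C = 28.2 - j4.448e+05 Ω = 4.448e+05∠-90.0° Ω.
Step 4 — Source phasor: V = 15.8∠-90.0° V = 0 - j15.8 V.
Step 5 — Ohm's law: I = V / Z_total = (0 - j15.8) / (28.2 - j4.448e+05) = 3.552e-05 - j2.252e-09 A.
Step 6 — Convert to polar: |I| = 3.552e-05 A, ∠I = -0.0°.

I = 3.552e-05∠-0.0° A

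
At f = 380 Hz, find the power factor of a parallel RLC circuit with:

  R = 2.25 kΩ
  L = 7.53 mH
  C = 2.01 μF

Step 1 — Angular frequency: ω = 2π·f = 2π·380 = 2388 rad/s.
Step 2 — Component impedances:
  R: Z = R = 2250 Ω
  L: Z = jωL = j·2388·0.00753 = 0 + j17.98 Ω
  C: Z = 1/(jωC) = -j/(ω·C) = 0 - j208.4 Ω
Step 3 — Parallel combination: 1/Z_total = 1/R + 1/L + 1/C; Z_total = 0.1721 + j19.67 Ω = 19.68∠89.5° Ω.
Step 4 — Power factor: PF = cos(φ) = Re(Z)/|Z| = 0.1721/19.68 = 0.008745.
Step 5 — Type: Im(Z) = 19.67 ⇒ lagging (phase φ = 89.5°).

PF = 0.008745 (lagging, φ = 89.5°)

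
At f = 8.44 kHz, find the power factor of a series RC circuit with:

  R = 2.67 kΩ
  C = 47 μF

Step 1 — Angular frequency: ω = 2π·f = 2π·8440 = 5.303e+04 rad/s.
Step 2 — Component impedances:
  R: Z = R = 2670 Ω
  C: Z = 1/(jωC) = -j/(ω·C) = 0 - j0.4012 Ω
Step 3 — Series combination: Z_total = R + C = 2670 - j0.4012 Ω = 2670∠-0.0° Ω.
Step 4 — Power factor: PF = cos(φ) = Re(Z)/|Z| = 2670/2670 = 1.
Step 5 — Type: Im(Z) = -0.4012 ⇒ leading (phase φ = -0.0°).

PF = 1 (leading, φ = -0.0°)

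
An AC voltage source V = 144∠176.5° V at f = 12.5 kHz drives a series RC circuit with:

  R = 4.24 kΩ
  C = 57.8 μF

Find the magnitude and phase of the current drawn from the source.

Step 1 — Angular frequency: ω = 2π·f = 2π·1.25e+04 = 7.854e+04 rad/s.
Step 2 — Component impedances:
  R: Z = R = 4240 Ω
  C: Z = 1/(jωC) = -j/(ω·C) = 0 - j0.2203 Ω
Step 3 — Series combination: Z_total = R + C = 4240 - j0.2203 Ω = 4240∠-0.0° Ω.
Step 4 — Source phasor: V = 144∠176.5° V = -143.7 + j8.791 V.
Step 5 — Ohm's law: I = V / Z_total = (-143.7 + j8.791) / (4240 - j0.2203) = -0.0339 + j0.002072 A.
Step 6 — Convert to polar: |I| = 0.03396 A, ∠I = 176.5°.

I = 0.03396∠176.5° A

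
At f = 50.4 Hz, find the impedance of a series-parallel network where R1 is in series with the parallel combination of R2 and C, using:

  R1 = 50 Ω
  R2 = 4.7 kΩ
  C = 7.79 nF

Step 1 — Angular frequency: ω = 2π·f = 2π·50.4 = 316.7 rad/s.
Step 2 — Component impedances:
  R1: Z = R = 50 Ω
  R2: Z = R = 4700 Ω
  C: Z = 1/(jωC) = -j/(ω·C) = 0 - j4.054e+05 Ω
Step 3 — Parallel branch: R2 || C = 1/(1/R2 + 1/C) = 4699 - j54.49 Ω.
Step 4 — Series with R1: Z_total = R1 + (R2 || C) = 4749 - j54.49 Ω = 4750∠-0.7° Ω.

Z = 4749 - j54.49 Ω = 4750∠-0.7° Ω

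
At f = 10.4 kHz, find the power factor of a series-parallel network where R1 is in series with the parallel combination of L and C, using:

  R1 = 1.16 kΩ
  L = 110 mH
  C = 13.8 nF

Step 1 — Angular frequency: ω = 2π·f = 2π·1.04e+04 = 6.535e+04 rad/s.
Step 2 — Component impedances:
  R1: Z = R = 1160 Ω
  L: Z = jωL = j·6.535e+04·0.11 = 0 + j7188 Ω
  C: Z = 1/(jωC) = -j/(ω·C) = 0 - j1109 Ω
Step 3 — Parallel branch: L || C = 1/(1/L + 1/C) = 0 - j1311 Ω.
Step 4 — Series with R1: Z_total = R1 + (L || C) = 1160 - j1311 Ω = 1751∠-48.5° Ω.
Step 5 — Power factor: PF = cos(φ) = Re(Z)/|Z| = 1160/1750.7 = 0.6626.
Step 6 — Type: Im(Z) = -1311 ⇒ leading (phase φ = -48.5°).

PF = 0.6626 (leading, φ = -48.5°)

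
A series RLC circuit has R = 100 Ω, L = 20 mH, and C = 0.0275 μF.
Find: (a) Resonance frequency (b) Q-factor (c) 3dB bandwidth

Step 1 — Resonance: ω₀ = 1/√(LC) = 1/√(0.02·2.75e-08) = 4.264e+04 rad/s.
Step 2 — f₀ = ω₀/(2π) = 6786 Hz.
Step 3 — Series Q: Q = ω₀L/R = 4.264e+04·0.02/100 = 8.528.
Step 4 — Bandwidth: Δω = ω₀/Q = 5000 rad/s; BW = Δω/(2π) = 795.8 Hz.

(a) f₀ = 6786 Hz  (b) Q = 8.528  (c) BW = 795.8 Hz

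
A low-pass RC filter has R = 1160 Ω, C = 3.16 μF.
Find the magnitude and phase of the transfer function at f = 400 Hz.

Step 1 — Angular frequency: ω = 2π·400 = 2513 rad/s.
Step 2 — Transfer function: H(jω) = 1/(1 + jωRC).
Step 3 — Denominator: 1 + jωRC = 1 + j·2513·1160·3.16e-06 = 1 + j9.213.
Step 4 — H = 0.01165 - j0.1073.
Step 5 — Magnitude: |H| = 0.1079 (-19.3 dB); phase: φ = -83.8°.

|H| = 0.1079 (-19.3 dB), φ = -83.8°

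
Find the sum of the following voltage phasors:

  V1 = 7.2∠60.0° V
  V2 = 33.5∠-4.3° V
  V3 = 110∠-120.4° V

Step 1 — Convert each phasor to rectangular form:
  V1 = 7.2·(cos(60.0°) + j·sin(60.0°)) = 3.6 + j6.235 V
  V2 = 33.5·(cos(-4.3°) + j·sin(-4.3°)) = 33.41 - j2.512 V
  V3 = 110·(cos(-120.4°) + j·sin(-120.4°)) = -55.66 - j94.88 V
Step 2 — Sum components: V_total = -18.66 - j91.15 V.
Step 3 — Convert to polar: |V_total| = 93.04 V, ∠V_total = -101.6°.

V_total = 93.04∠-101.6° V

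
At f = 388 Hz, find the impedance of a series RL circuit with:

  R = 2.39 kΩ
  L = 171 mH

Step 1 — Angular frequency: ω = 2π·f = 2π·388 = 2438 rad/s.
Step 2 — Component impedances:
  R: Z = R = 2390 Ω
  L: Z = jωL = j·2438·0.171 = 0 + j416.9 Ω
Step 3 — Series combination: Z_total = R + L = 2390 + j416.9 Ω = 2426∠9.9° Ω.

Z = 2390 + j416.9 Ω = 2426∠9.9° Ω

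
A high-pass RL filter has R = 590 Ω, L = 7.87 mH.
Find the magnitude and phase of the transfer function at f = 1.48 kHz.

Step 1 — Angular frequency: ω = 2π·1480 = 9299 rad/s.
Step 2 — Transfer function: H(jω) = jωL/(R + jωL).
Step 3 — Numerator jωL = j·73.18; denominator R + jωL = 590 + j73.18.
Step 4 — H = 0.01515 + j0.1222.
Step 5 — Magnitude: |H| = 0.1231 (-18.2 dB); phase: φ = 82.9°.

|H| = 0.1231 (-18.2 dB), φ = 82.9°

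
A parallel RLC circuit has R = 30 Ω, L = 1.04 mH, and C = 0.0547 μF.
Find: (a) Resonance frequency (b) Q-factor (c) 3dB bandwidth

Step 1 — Resonance: ω₀ = 1/√(LC) = 1/√(0.00104·5.47e-08) = 1.326e+05 rad/s.
Step 2 — f₀ = ω₀/(2π) = 2.11e+04 Hz.
Step 3 — Parallel Q: Q = R/(ω₀L) = 30/(1.326e+05·0.00104) = 0.2176.
Step 4 — Bandwidth: Δω = ω₀/Q = 6.094e+05 rad/s; BW = Δω/(2π) = 9.699e+04 Hz.

(a) f₀ = 2.11e+04 Hz  (b) Q = 0.2176  (c) BW = 9.699e+04 Hz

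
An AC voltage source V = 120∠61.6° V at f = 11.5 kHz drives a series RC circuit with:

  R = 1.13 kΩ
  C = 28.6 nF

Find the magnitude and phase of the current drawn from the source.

Step 1 — Angular frequency: ω = 2π·f = 2π·1.15e+04 = 7.226e+04 rad/s.
Step 2 — Component impedances:
  R: Z = R = 1130 Ω
  C: Z = 1/(jωC) = -j/(ω·C) = 0 - j483.9 Ω
Step 3 — Series combination: Z_total = R + C = 1130 - j483.9 Ω = 1229∠-23.2° Ω.
Step 4 — Source phasor: V = 120∠61.6° V = 57.07 + j105.6 V.
Step 5 — Ohm's law: I = V / Z_total = (57.07 + j105.6) / (1130 - j483.9) = 0.008878 + j0.09722 A.
Step 6 — Convert to polar: |I| = 0.09762 A, ∠I = 84.8°.

I = 0.09762∠84.8° A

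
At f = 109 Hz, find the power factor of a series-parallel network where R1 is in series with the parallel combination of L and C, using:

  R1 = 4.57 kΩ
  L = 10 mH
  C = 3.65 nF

Step 1 — Angular frequency: ω = 2π·f = 2π·109 = 684.9 rad/s.
Step 2 — Component impedances:
  R1: Z = R = 4570 Ω
  L: Z = jωL = j·684.9·0.01 = 0 + j6.849 Ω
  C: Z = 1/(jωC) = -j/(ω·C) = 0 - j4e+05 Ω
Step 3 — Parallel branch: L || C = 1/(1/L + 1/C) = 0 + j6.849 Ω.
Step 4 — Series with R1: Z_total = R1 + (L || C) = 4570 + j6.849 Ω = 4570∠0.1° Ω.
Step 5 — Power factor: PF = cos(φ) = Re(Z)/|Z| = 4570/4570 = 1.
Step 6 — Type: Im(Z) = 6.849 ⇒ lagging (phase φ = 0.1°).

PF = 1 (lagging, φ = 0.1°)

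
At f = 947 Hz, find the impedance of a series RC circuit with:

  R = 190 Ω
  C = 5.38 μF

Step 1 — Angular frequency: ω = 2π·f = 2π·947 = 5950 rad/s.
Step 2 — Component impedances:
  R: Z = R = 190 Ω
  C: Z = 1/(jωC) = -j/(ω·C) = 0 - j31.24 Ω
Step 3 — Series combination: Z_total = R + C = 190 - j31.24 Ω = 192.6∠-9.3° Ω.

Z = 190 - j31.24 Ω = 192.6∠-9.3° Ω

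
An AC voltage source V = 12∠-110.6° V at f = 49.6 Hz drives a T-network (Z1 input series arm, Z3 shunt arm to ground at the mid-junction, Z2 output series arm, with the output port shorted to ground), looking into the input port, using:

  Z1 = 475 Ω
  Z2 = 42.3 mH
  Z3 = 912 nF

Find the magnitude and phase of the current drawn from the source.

Step 1 — Angular frequency: ω = 2π·f = 2π·49.6 = 311.6 rad/s.
Step 2 — Component impedances:
  Z1: Z = R = 475 Ω
  Z2: Z = jωL = j·311.6·0.0423 = 0 + j13.18 Ω
  Z3: Z = 1/(jωC) = -j/(ω·C) = 0 - j3518 Ω
Step 3 — With the output port shorted to ground, the output series arm Z2 runs from the junction to ground; the shunt arm Z3 also runs from the junction to ground. They appear in parallel: Z3 || Z2 = 0 + j13.23 Ω.
Step 4 — Series with input arm Z1: Z_in = Z1 + (Z3 || Z2) = 475 + j13.23 Ω = 475.2∠1.6° Ω.
Step 5 — Source phasor: V = 12∠-110.6° V = -4.222 - j11.23 V.
Step 6 — Ohm's law: I = V / Z_total = (-4.222 - j11.23) / (475 + j13.23) = -0.00954 - j0.02338 A.
Step 7 — Convert to polar: |I| = 0.02525 A, ∠I = -112.2°.

I = 0.02525∠-112.2° A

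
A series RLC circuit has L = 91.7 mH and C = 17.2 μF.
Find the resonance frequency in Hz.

Step 1 — Resonance condition Im(Z)=0 gives ω₀ = 1/√(LC).
Step 2 — ω₀ = 1/√(0.0917·1.72e-05) = 796.3 rad/s.
Step 3 — f₀ = ω₀/(2π) = 126.7 Hz.

f₀ = 126.7 Hz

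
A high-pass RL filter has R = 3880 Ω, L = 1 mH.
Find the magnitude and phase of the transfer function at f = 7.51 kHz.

Step 1 — Angular frequency: ω = 2π·7510 = 4.719e+04 rad/s.
Step 2 — Transfer function: H(jω) = jωL/(R + jωL).
Step 3 — Numerator jωL = j·47.19; denominator R + jωL = 3880 + j47.19.
Step 4 — H = 0.0001479 + j0.01216.
Step 5 — Magnitude: |H| = 0.01216 (-38.3 dB); phase: φ = 89.3°.

|H| = 0.01216 (-38.3 dB), φ = 89.3°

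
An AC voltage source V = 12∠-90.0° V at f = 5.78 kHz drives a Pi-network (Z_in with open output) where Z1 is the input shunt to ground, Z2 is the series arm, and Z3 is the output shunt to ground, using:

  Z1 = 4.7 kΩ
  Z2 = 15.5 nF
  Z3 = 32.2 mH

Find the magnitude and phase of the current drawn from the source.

Step 1 — Angular frequency: ω = 2π·f = 2π·5780 = 3.632e+04 rad/s.
Step 2 — Component impedances:
  Z1: Z = R = 4700 Ω
  Z2: Z = 1/(jωC) = -j/(ω·C) = 0 - j1776 Ω
  Z3: Z = jωL = j·3.632e+04·0.0322 = 0 + j1169 Ω
Step 3 — With open output, the series arm Z2 and the output shunt Z3 appear in series to ground: Z2 + Z3 = 0 - j607.1 Ω.
Step 4 — Parallel with input shunt Z1: Z_in = Z1 || (Z2 + Z3) = 77.13 - j597.1 Ω = 602.1∠-82.6° Ω.
Step 5 — Source phasor: V = 12∠-90.0° V = 0 - j12 V.
Step 6 — Ohm's law: I = V / Z_total = (0 - j12) / (77.13 - j597.1) = 0.01977 - j0.002553 A.
Step 7 — Convert to polar: |I| = 0.01993 A, ∠I = -7.4°.

I = 0.01993∠-7.4° A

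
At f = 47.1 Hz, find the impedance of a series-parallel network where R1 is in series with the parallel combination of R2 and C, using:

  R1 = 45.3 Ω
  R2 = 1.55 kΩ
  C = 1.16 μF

Step 1 — Angular frequency: ω = 2π·f = 2π·47.1 = 295.9 rad/s.
Step 2 — Component impedances:
  R1: Z = R = 45.3 Ω
  R2: Z = R = 1550 Ω
  C: Z = 1/(jωC) = -j/(ω·C) = 0 - j2913 Ω
Step 3 — Parallel branch: R2 || C = 1/(1/R2 + 1/C) = 1208 - j642.8 Ω.
Step 4 — Series with R1: Z_total = R1 + (R2 || C) = 1253 - j642.8 Ω = 1409∠-27.2° Ω.

Z = 1253 - j642.8 Ω = 1409∠-27.2° Ω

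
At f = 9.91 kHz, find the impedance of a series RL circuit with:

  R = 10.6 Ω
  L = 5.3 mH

Step 1 — Angular frequency: ω = 2π·f = 2π·9910 = 6.227e+04 rad/s.
Step 2 — Component impedances:
  R: Z = R = 10.6 Ω
  L: Z = jωL = j·6.227e+04·0.0053 = 0 + j330 Ω
Step 3 — Series combination: Z_total = R + L = 10.6 + j330 Ω = 330.2∠88.2° Ω.

Z = 10.6 + j330 Ω = 330.2∠88.2° Ω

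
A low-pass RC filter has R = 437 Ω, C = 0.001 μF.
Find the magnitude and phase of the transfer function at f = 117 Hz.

Step 1 — Angular frequency: ω = 2π·117 = 735.1 rad/s.
Step 2 — Transfer function: H(jω) = 1/(1 + jωRC).
Step 3 — Denominator: 1 + jωRC = 1 + j·735.1·437·1e-09 = 1 + j0.0003213.
Step 4 — H = 1 - j0.0003213.
Step 5 — Magnitude: |H| = 1 (-0.0 dB); phase: φ = -0.0°.

|H| = 1 (-0.0 dB), φ = -0.0°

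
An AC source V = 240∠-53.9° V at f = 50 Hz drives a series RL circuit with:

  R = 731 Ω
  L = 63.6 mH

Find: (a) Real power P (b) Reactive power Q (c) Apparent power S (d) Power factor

Step 1 — Angular frequency: ω = 2π·f = 2π·50 = 314.2 rad/s.
Step 2 — Component impedances:
  R: Z = R = 731 Ω
  L: Z = jωL = j·314.2·0.0636 = 0 + j19.98 Ω
Step 3 — Series combination: Z_total = R + L = 731 + j19.98 Ω = 731.3∠1.6° Ω.
Step 4 — Source phasor: V = 240∠-53.9° V = 141.4 - j193.9 V.
Step 5 — Current: I = V / Z = 0.1861 - j0.2704 A = 0.3282∠-55.5° A.
Step 6 — Complex power: S = V·I* = 78.74 + j2.152 VA.
Step 7 — Real power: P = Re(S) = 78.74 W.
Step 8 — Reactive power: Q = Im(S) = 2.152 VAR.
Step 9 — Apparent power: |S| = 78.77 VA.
Step 10 — Power factor: PF = P/|S| = 0.9996 (lagging).

(a) P = 78.74 W  (b) Q = 2.152 VAR  (c) S = 78.77 VA  (d) PF = 0.9996 (lagging)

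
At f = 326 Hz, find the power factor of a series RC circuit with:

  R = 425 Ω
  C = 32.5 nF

Step 1 — Angular frequency: ω = 2π·f = 2π·326 = 2048 rad/s.
Step 2 — Component impedances:
  R: Z = R = 425 Ω
  C: Z = 1/(jωC) = -j/(ω·C) = 0 - j1.502e+04 Ω
Step 3 — Series combination: Z_total = R + C = 425 - j1.502e+04 Ω = 1.503e+04∠-88.4° Ω.
Step 4 — Power factor: PF = cos(φ) = Re(Z)/|Z| = 425/1.503e+04 = 0.02828.
Step 5 — Type: Im(Z) = -1.502e+04 ⇒ leading (phase φ = -88.4°).

PF = 0.02828 (leading, φ = -88.4°)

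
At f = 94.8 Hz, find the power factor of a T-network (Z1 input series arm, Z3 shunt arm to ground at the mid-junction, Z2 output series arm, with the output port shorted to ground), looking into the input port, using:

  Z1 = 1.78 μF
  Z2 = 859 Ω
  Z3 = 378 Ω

Step 1 — Angular frequency: ω = 2π·f = 2π·94.8 = 595.6 rad/s.
Step 2 — Component impedances:
  Z1: Z = 1/(jωC) = -j/(ω·C) = 0 - j943.2 Ω
  Z2: Z = R = 859 Ω
  Z3: Z = R = 378 Ω
Step 3 — With the output port shorted to ground, the output series arm Z2 runs from the junction to ground; the shunt arm Z3 also runs from the junction to ground. They appear in parallel: Z3 || Z2 = 262.5 Ω.
Step 4 — Series with input arm Z1: Z_in = Z1 + (Z3 || Z2) = 262.5 - j943.2 Ω = 979∠-74.4° Ω.
Step 5 — Power factor: PF = cos(φ) = Re(Z)/|Z| = 262.5/979 = 0.2681.
Step 6 — Type: Im(Z) = -943.2 ⇒ leading (phase φ = -74.4°).

PF = 0.2681 (leading, φ = -74.4°)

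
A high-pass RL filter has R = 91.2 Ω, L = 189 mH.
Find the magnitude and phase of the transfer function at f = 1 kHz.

Step 1 — Angular frequency: ω = 2π·1000 = 6283 rad/s.
Step 2 — Transfer function: H(jω) = jωL/(R + jωL).
Step 3 — Numerator jωL = j·1188; denominator R + jωL = 91.2 + j1188.
Step 4 — H = 0.9941 + j0.07635.
Step 5 — Magnitude: |H| = 0.9971 (-0.0 dB); phase: φ = 4.4°.

|H| = 0.9971 (-0.0 dB), φ = 4.4°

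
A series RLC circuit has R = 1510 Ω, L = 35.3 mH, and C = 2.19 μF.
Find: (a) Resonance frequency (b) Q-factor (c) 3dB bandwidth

Step 1 — Resonance condition Im(Z)=0 gives ω₀ = 1/√(LC).
Step 2 — ω₀ = 1/√(0.0353·2.19e-06) = 3597 rad/s.
Step 3 — f₀ = ω₀/(2π) = 572.4 Hz.
Step 4 — Series Q: Q = ω₀L/R = 3597·0.0353/1510 = 0.08408.
Step 5 — 3dB bandwidth: Δω = ω₀/Q = 4.278e+04 rad/s; BW = Δω/(2π) = 6808 Hz.

(a) f₀ = 572.4 Hz  (b) Q = 0.08408  (c) BW = 6808 Hz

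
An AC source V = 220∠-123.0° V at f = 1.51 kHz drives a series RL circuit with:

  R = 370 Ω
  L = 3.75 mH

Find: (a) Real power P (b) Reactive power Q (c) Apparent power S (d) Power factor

Step 1 — Angular frequency: ω = 2π·f = 2π·1510 = 9488 rad/s.
Step 2 — Component impedances:
  R: Z = R = 370 Ω
  L: Z = jωL = j·9488·0.00375 = 0 + j35.58 Ω
Step 3 — Series combination: Z_total = R + L = 370 + j35.58 Ω = 371.7∠5.5° Ω.
Step 4 — Source phasor: V = 220∠-123.0° V = -119.8 - j184.5 V.
Step 5 — Current: I = V / Z = -0.3684 - j0.4632 A = 0.5919∠-128.5° A.
Step 6 — Complex power: S = V·I* = 129.6 + j12.46 VA.
Step 7 — Real power: P = Re(S) = 129.6 W.
Step 8 — Reactive power: Q = Im(S) = 12.46 VAR.
Step 9 — Apparent power: |S| = 130.2 VA.
Step 10 — Power factor: PF = P/|S| = 0.9954 (lagging).

(a) P = 129.6 W  (b) Q = 12.46 VAR  (c) S = 130.2 VA  (d) PF = 0.9954 (lagging)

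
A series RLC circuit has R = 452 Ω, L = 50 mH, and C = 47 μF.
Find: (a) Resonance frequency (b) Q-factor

Step 1 — Resonance condition Im(Z)=0 gives ω₀ = 1/√(LC).
Step 2 — ω₀ = 1/√(0.05·4.7e-05) = 652.3 rad/s.
Step 3 — f₀ = ω₀/(2π) = 103.8 Hz.
Step 4 — Series Q: Q = ω₀L/R = 652.3·0.05/452 = 0.07216.

(a) f₀ = 103.8 Hz  (b) Q = 0.07216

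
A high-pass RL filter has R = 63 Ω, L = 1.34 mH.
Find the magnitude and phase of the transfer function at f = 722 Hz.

Step 1 — Angular frequency: ω = 2π·722 = 4536 rad/s.
Step 2 — Transfer function: H(jω) = jωL/(R + jωL).
Step 3 — Numerator jωL = j·6.079; denominator R + jωL = 63 + j6.079.
Step 4 — H = 0.009224 + j0.0956.
Step 5 — Magnitude: |H| = 0.09604 (-20.4 dB); phase: φ = 84.5°.

|H| = 0.09604 (-20.4 dB), φ = 84.5°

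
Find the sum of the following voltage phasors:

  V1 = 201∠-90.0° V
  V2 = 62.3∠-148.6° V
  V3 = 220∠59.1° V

Step 1 — Convert each phasor to rectangular form:
  V1 = 201·(cos(-90.0°) + j·sin(-90.0°)) = 0 - j201 V
  V2 = 62.3·(cos(-148.6°) + j·sin(-148.6°)) = -53.18 - j32.46 V
  V3 = 220·(cos(59.1°) + j·sin(59.1°)) = 113 + j188.8 V
Step 2 — Sum components: V_total = 59.8 - j44.68 V.
Step 3 — Convert to polar: |V_total| = 74.65 V, ∠V_total = -36.8°.

V_total = 74.65∠-36.8° V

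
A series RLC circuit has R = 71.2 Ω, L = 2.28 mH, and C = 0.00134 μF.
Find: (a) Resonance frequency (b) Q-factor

Step 1 — Resonance condition Im(Z)=0 gives ω₀ = 1/√(LC).
Step 2 — ω₀ = 1/√(0.00228·1.34e-09) = 5.721e+05 rad/s.
Step 3 — f₀ = ω₀/(2π) = 9.105e+04 Hz.
Step 4 — Series Q: Q = ω₀L/R = 5.721e+05·0.00228/71.2 = 18.32.

(a) f₀ = 9.105e+04 Hz  (b) Q = 18.32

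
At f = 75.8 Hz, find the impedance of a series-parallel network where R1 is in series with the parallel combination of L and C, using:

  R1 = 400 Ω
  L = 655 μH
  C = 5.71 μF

Step 1 — Angular frequency: ω = 2π·f = 2π·75.8 = 476.3 rad/s.
Step 2 — Component impedances:
  R1: Z = R = 400 Ω
  L: Z = jωL = j·476.3·0.000655 = 0 + j0.312 Ω
  C: Z = 1/(jωC) = -j/(ω·C) = 0 - j367.7 Ω
Step 3 — Parallel branch: L || C = 1/(1/L + 1/C) = 0 + j0.3122 Ω.
Step 4 — Series with R1: Z_total = R1 + (L || C) = 400 + j0.3122 Ω = 400∠0.0° Ω.

Z = 400 + j0.3122 Ω = 400∠0.0° Ω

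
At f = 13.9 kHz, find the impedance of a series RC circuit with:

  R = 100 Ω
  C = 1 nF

Step 1 — Angular frequency: ω = 2π·f = 2π·1.39e+04 = 8.734e+04 rad/s.
Step 2 — Component impedances:
  R: Z = R = 100 Ω
  C: Z = 1/(jωC) = -j/(ω·C) = 0 - j1.145e+04 Ω
Step 3 — Series combination: Z_total = R + C = 100 - j1.145e+04 Ω = 1.145e+04∠-89.5° Ω.

Z = 100 - j1.145e+04 Ω = 1.145e+04∠-89.5° Ω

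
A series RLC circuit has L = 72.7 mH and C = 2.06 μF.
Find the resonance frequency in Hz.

Step 1 — Resonance condition Im(Z)=0 gives ω₀ = 1/√(LC).
Step 2 — ω₀ = 1/√(0.0727·2.06e-06) = 2584 rad/s.
Step 3 — f₀ = ω₀/(2π) = 411.3 Hz.

f₀ = 411.3 Hz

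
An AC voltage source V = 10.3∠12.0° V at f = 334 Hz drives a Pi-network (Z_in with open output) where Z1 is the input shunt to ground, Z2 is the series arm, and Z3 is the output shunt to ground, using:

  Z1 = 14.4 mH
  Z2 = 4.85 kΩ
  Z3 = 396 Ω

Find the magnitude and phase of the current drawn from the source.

Step 1 — Angular frequency: ω = 2π·f = 2π·334 = 2099 rad/s.
Step 2 — Component impedances:
  Z1: Z = jωL = j·2099·0.0144 = 0 + j30.22 Ω
  Z2: Z = R = 4850 Ω
  Z3: Z = R = 396 Ω
Step 3 — With open output, the series arm Z2 and the output shunt Z3 appear in series to ground: Z2 + Z3 = 5246 Ω.
Step 4 — Parallel with input shunt Z1: Z_in = Z1 || (Z2 + Z3) = 0.1741 + j30.22 Ω = 30.22∠89.7° Ω.
Step 5 — Source phasor: V = 10.3∠12.0° V = 10.07 + j2.141 V.
Step 6 — Ohm's law: I = V / Z_total = (10.07 + j2.141) / (0.1741 + j30.22) = 0.07278 - j0.333 A.
Step 7 — Convert to polar: |I| = 0.3408 A, ∠I = -77.7°.

I = 0.3408∠-77.7° A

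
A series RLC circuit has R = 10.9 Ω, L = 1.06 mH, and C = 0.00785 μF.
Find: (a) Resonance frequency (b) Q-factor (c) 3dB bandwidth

Step 1 — Resonance: ω₀ = 1/√(LC) = 1/√(0.00106·7.85e-09) = 3.467e+05 rad/s.
Step 2 — f₀ = ω₀/(2π) = 5.517e+04 Hz.
Step 3 — Series Q: Q = ω₀L/R = 3.467e+05·0.00106/10.9 = 33.71.
Step 4 — Bandwidth: Δω = ω₀/Q = 1.028e+04 rad/s; BW = Δω/(2π) = 1637 Hz.

(a) f₀ = 5.517e+04 Hz  (b) Q = 33.71  (c) BW = 1637 Hz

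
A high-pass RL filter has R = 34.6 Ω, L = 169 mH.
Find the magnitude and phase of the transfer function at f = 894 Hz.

Step 1 — Angular frequency: ω = 2π·894 = 5617 rad/s.
Step 2 — Transfer function: H(jω) = jωL/(R + jωL).
Step 3 — Numerator jωL = j·949.3; denominator R + jωL = 34.6 + j949.3.
Step 4 — H = 0.9987 + j0.0364.
Step 5 — Magnitude: |H| = 0.9993 (-0.0 dB); phase: φ = 2.1°.

|H| = 0.9993 (-0.0 dB), φ = 2.1°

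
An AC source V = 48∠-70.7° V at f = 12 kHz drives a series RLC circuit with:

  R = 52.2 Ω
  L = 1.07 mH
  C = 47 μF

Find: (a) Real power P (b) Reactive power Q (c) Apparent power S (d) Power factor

Step 1 — Angular frequency: ω = 2π·f = 2π·1.2e+04 = 7.54e+04 rad/s.
Step 2 — Component impedances:
  R: Z = R = 52.2 Ω
  L: Z = jωL = j·7.54e+04·0.00107 = 0 + j80.68 Ω
  C: Z = 1/(jωC) = -j/(ω·C) = 0 - j0.2822 Ω
Step 3 — Series combination: Z_total = R + L + C = 52.2 + j80.39 Ω = 95.85∠57.0° Ω.
Step 4 — Source phasor: V = 48∠-70.7° V = 15.86 - j45.3 V.
Step 5 — Current: I = V / Z = -0.3063 - j0.3962 A = 0.5008∠-127.7° A.
Step 6 — Complex power: S = V·I* = 13.09 + j20.16 VA.
Step 7 — Real power: P = Re(S) = 13.09 W.
Step 8 — Reactive power: Q = Im(S) = 20.16 VAR.
Step 9 — Apparent power: |S| = 24.04 VA.
Step 10 — Power factor: PF = P/|S| = 0.5446 (lagging).

(a) P = 13.09 W  (b) Q = 20.16 VAR  (c) S = 24.04 VA  (d) PF = 0.5446 (lagging)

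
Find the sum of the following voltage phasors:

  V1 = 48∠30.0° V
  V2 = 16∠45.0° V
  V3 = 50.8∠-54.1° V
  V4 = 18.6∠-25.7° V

Step 1 — Convert each phasor to rectangular form:
  V1 = 48·(cos(30.0°) + j·sin(30.0°)) = 41.57 + j24 V
  V2 = 16·(cos(45.0°) + j·sin(45.0°)) = 11.31 + j11.31 V
  V3 = 50.8·(cos(-54.1°) + j·sin(-54.1°)) = 29.79 - j41.15 V
  V4 = 18.6·(cos(-25.7°) + j·sin(-25.7°)) = 16.76 - j8.066 V
Step 2 — Sum components: V_total = 99.43 - j13.9 V.
Step 3 — Convert to polar: |V_total| = 100.4 V, ∠V_total = -8.0°.

V_total = 100.4∠-8.0° V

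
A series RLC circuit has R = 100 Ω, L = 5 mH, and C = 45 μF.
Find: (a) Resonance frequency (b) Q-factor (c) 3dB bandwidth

Step 1 — Resonance condition Im(Z)=0 gives ω₀ = 1/√(LC).
Step 2 — ω₀ = 1/√(0.005·4.5e-05) = 2108 rad/s.
Step 3 — f₀ = ω₀/(2π) = 335.5 Hz.
Step 4 — Series Q: Q = ω₀L/R = 2108·0.005/100 = 0.1054.
Step 5 — 3dB bandwidth: Δω = ω₀/Q = 2e+04 rad/s; BW = Δω/(2π) = 3183 Hz.

(a) f₀ = 335.5 Hz  (b) Q = 0.1054  (c) BW = 3183 Hz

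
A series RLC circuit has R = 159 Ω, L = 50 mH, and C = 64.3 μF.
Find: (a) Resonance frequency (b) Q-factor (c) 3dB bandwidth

Step 1 — Resonance: ω₀ = 1/√(LC) = 1/√(0.05·6.43e-05) = 557.7 rad/s.
Step 2 — f₀ = ω₀/(2π) = 88.76 Hz.
Step 3 — Series Q: Q = ω₀L/R = 557.7·0.05/159 = 0.1754.
Step 4 — Bandwidth: Δω = ω₀/Q = 3180 rad/s; BW = Δω/(2π) = 506.1 Hz.

(a) f₀ = 88.76 Hz  (b) Q = 0.1754  (c) BW = 506.1 Hz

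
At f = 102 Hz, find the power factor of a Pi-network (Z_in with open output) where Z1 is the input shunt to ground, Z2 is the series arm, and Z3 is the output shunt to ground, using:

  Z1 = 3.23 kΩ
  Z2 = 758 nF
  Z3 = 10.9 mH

Step 1 — Angular frequency: ω = 2π·f = 2π·102 = 640.9 rad/s.
Step 2 — Component impedances:
  Z1: Z = R = 3230 Ω
  Z2: Z = 1/(jωC) = -j/(ω·C) = 0 - j2058 Ω
  Z3: Z = jωL = j·640.9·0.0109 = 0 + j6.986 Ω
Step 3 — With open output, the series arm Z2 and the output shunt Z3 appear in series to ground: Z2 + Z3 = 0 - j2052 Ω.
Step 4 — Parallel with input shunt Z1: Z_in = Z1 || (Z2 + Z3) = 928.5 - j1462 Ω = 1732∠-57.6° Ω.
Step 5 — Power factor: PF = cos(φ) = Re(Z)/|Z| = 928.5/1732 = 0.5361.
Step 6 — Type: Im(Z) = -1462 ⇒ leading (phase φ = -57.6°).

PF = 0.5361 (leading, φ = -57.6°)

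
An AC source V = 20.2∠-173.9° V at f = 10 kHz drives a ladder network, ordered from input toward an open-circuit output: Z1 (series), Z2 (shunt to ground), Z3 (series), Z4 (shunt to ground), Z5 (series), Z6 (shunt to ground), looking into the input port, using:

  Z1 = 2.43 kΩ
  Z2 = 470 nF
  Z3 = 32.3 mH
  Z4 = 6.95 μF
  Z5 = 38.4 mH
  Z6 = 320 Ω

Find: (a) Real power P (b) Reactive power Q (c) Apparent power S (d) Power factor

Step 1 — Angular frequency: ω = 2π·f = 2π·1e+04 = 6.283e+04 rad/s.
Step 2 — Component impedances:
  Z1: Z = R = 2430 Ω
  Z2: Z = 1/(jωC) = -j/(ω·C) = 0 - j33.86 Ω
  Z3: Z = jωL = j·6.283e+04·0.0323 = 0 + j2029 Ω
  Z4: Z = 1/(jωC) = -j/(ω·C) = 0 - j2.29 Ω
  Z5: Z = jωL = j·6.283e+04·0.0384 = 0 + j2413 Ω
  Z6: Z = R = 320 Ω
Step 3 — Ladder network (open output): work backward from the far end, alternating series and parallel combinations. Z_in = 2430 - j34.44 Ω = 2430∠-0.8° Ω.
Step 4 — Source phasor: V = 20.2∠-173.9° V = -20.09 - j2.147 V.
Step 5 — Current: I = V / Z = -0.008252 - j0.001 A = 0.008312∠-173.1° A.
Step 6 — Complex power: S = V·I* = 0.1679 - j0.002379 VA.
Step 7 — Real power: P = Re(S) = 0.1679 W.
Step 8 — Reactive power: Q = Im(S) = -0.002379 VAR.
Step 9 — Apparent power: |S| = 0.1679 VA.
Step 10 — Power factor: PF = P/|S| = 0.9999 (leading).

(a) P = 0.1679 W  (b) Q = -0.002379 VAR  (c) S = 0.1679 VA  (d) PF = 0.9999 (leading)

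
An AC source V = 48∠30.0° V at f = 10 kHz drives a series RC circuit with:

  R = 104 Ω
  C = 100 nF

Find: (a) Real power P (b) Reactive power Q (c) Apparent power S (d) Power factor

Step 1 — Angular frequency: ω = 2π·f = 2π·1e+04 = 6.283e+04 rad/s.
Step 2 — Component impedances:
  R: Z = R = 104 Ω
  C: Z = 1/(jωC) = -j/(ω·C) = 0 - j159.2 Ω
Step 3 — Series combination: Z_total = R + C = 104 - j159.2 Ω = 190.1∠-56.8° Ω.
Step 4 — Source phasor: V = 48∠30.0° V = 41.57 + j24 V.
Step 5 — Current: I = V / Z = 0.01393 + j0.2521 A = 0.2525∠86.8° A.
Step 6 — Complex power: S = V·I* = 6.629 - j10.14 VA.
Step 7 — Real power: P = Re(S) = 6.629 W.
Step 8 — Reactive power: Q = Im(S) = -10.14 VAR.
Step 9 — Apparent power: |S| = 12.12 VA.
Step 10 — Power factor: PF = P/|S| = 0.547 (leading).

(a) P = 6.629 W  (b) Q = -10.14 VAR  (c) S = 12.12 VA  (d) PF = 0.547 (leading)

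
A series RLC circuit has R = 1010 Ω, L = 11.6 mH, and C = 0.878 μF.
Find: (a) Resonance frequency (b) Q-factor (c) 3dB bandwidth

Step 1 — Resonance condition Im(Z)=0 gives ω₀ = 1/√(LC).
Step 2 — ω₀ = 1/√(0.0116·8.78e-07) = 9909 rad/s.
Step 3 — f₀ = ω₀/(2π) = 1577 Hz.
Step 4 — Series Q: Q = ω₀L/R = 9909·0.0116/1010 = 0.1138.
Step 5 — 3dB bandwidth: Δω = ω₀/Q = 8.707e+04 rad/s; BW = Δω/(2π) = 1.386e+04 Hz.

(a) f₀ = 1577 Hz  (b) Q = 0.1138  (c) BW = 1.386e+04 Hz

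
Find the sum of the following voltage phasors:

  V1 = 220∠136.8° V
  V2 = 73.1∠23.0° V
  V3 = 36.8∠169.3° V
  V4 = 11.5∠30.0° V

Step 1 — Convert each phasor to rectangular form:
  V1 = 220·(cos(136.8°) + j·sin(136.8°)) = -160.4 + j150.6 V
  V2 = 73.1·(cos(23.0°) + j·sin(23.0°)) = 67.29 + j28.56 V
  V3 = 36.8·(cos(169.3°) + j·sin(169.3°)) = -36.16 + j6.833 V
  V4 = 11.5·(cos(30.0°) + j·sin(30.0°)) = 9.959 + j5.75 V
Step 2 — Sum components: V_total = -119.3 + j191.7 V.
Step 3 — Convert to polar: |V_total| = 225.8 V, ∠V_total = 121.9°.

V_total = 225.8∠121.9° V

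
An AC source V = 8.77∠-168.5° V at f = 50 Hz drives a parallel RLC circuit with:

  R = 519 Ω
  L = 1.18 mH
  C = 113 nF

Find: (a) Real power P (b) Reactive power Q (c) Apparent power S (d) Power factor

Step 1 — Angular frequency: ω = 2π·f = 2π·50 = 314.2 rad/s.
Step 2 — Component impedances:
  R: Z = R = 519 Ω
  L: Z = jωL = j·314.2·0.00118 = 0 + j0.3707 Ω
  C: Z = 1/(jωC) = -j/(ω·C) = 0 - j2.817e+04 Ω
Step 3 — Parallel combination: 1/Z_total = 1/R + 1/L + 1/C; Z_total = 0.0002648 + j0.3707 Ω = 0.3707∠90.0° Ω.
Step 4 — Source phasor: V = 8.77∠-168.5° V = -8.594 - j1.748 V.
Step 5 — Current: I = V / Z = -4.733 + j23.18 A = 23.66∠101.5° A.
Step 6 — Complex power: S = V·I* = 0.1482 + j207.5 VA.
Step 7 — Real power: P = Re(S) = 0.1482 W.
Step 8 — Reactive power: Q = Im(S) = 207.5 VAR.
Step 9 — Apparent power: |S| = 207.5 VA.
Step 10 — Power factor: PF = P/|S| = 0.0007143 (lagging).

(a) P = 0.1482 W  (b) Q = 207.5 VAR  (c) S = 207.5 VA  (d) PF = 0.0007143 (lagging)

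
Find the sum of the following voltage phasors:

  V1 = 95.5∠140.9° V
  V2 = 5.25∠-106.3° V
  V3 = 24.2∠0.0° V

Step 1 — Convert each phasor to rectangular form:
  V1 = 95.5·(cos(140.9°) + j·sin(140.9°)) = -74.11 + j60.23 V
  V2 = 5.25·(cos(-106.3°) + j·sin(-106.3°)) = -1.474 - j5.039 V
  V3 = 24.2·(cos(0.0°) + j·sin(0.0°)) = 24.2 V
Step 2 — Sum components: V_total = -51.39 + j55.19 V.
Step 3 — Convert to polar: |V_total| = 75.41 V, ∠V_total = 133.0°.

V_total = 75.41∠133.0° V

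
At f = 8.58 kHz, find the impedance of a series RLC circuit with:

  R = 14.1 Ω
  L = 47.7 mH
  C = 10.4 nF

Step 1 — Angular frequency: ω = 2π·f = 2π·8580 = 5.391e+04 rad/s.
Step 2 — Component impedances:
  R: Z = R = 14.1 Ω
  L: Z = jωL = j·5.391e+04·0.0477 = 0 + j2571 Ω
  C: Z = 1/(jωC) = -j/(ω·C) = 0 - j1784 Ω
Step 3 — Series combination: Z_total = R + L + C = 14.1 + j787.9 Ω = 788∠89.0° Ω.

Z = 14.1 + j787.9 Ω = 788∠89.0° Ω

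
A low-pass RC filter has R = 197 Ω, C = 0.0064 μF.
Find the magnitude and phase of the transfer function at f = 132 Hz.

Step 1 — Angular frequency: ω = 2π·132 = 829.4 rad/s.
Step 2 — Transfer function: H(jω) = 1/(1 + jωRC).
Step 3 — Denominator: 1 + jωRC = 1 + j·829.4·197·6.4e-09 = 1 + j0.001046.
Step 4 — H = 1 - j0.001046.
Step 5 — Magnitude: |H| = 1 (-0.0 dB); phase: φ = -0.1°.

|H| = 1 (-0.0 dB), φ = -0.1°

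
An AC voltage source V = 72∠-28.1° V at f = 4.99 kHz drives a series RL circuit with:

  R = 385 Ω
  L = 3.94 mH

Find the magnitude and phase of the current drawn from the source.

Step 1 — Angular frequency: ω = 2π·f = 2π·4990 = 3.135e+04 rad/s.
Step 2 — Component impedances:
  R: Z = R = 385 Ω
  L: Z = jωL = j·3.135e+04·0.00394 = 0 + j123.5 Ω
Step 3 — Series combination: Z_total = R + L = 385 + j123.5 Ω = 404.3∠17.8° Ω.
Step 4 — Source phasor: V = 72∠-28.1° V = 63.51 - j33.91 V.
Step 5 — Ohm's law: I = V / Z_total = (63.51 - j33.91) / (385 + j123.5) = 0.1239 - j0.1279 A.
Step 6 — Convert to polar: |I| = 0.1781 A, ∠I = -45.9°.

I = 0.1781∠-45.9° A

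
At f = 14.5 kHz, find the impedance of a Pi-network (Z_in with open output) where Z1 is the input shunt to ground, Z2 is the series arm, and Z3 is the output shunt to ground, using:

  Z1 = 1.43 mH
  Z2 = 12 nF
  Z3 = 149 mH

Step 1 — Angular frequency: ω = 2π·f = 2π·1.45e+04 = 9.111e+04 rad/s.
Step 2 — Component impedances:
  Z1: Z = jωL = j·9.111e+04·0.00143 = 0 + j130.3 Ω
  Z2: Z = 1/(jωC) = -j/(ω·C) = 0 - j914.7 Ω
  Z3: Z = jωL = j·9.111e+04·0.149 = 0 + j1.357e+04 Ω
Step 3 — With open output, the series arm Z2 and the output shunt Z3 appear in series to ground: Z2 + Z3 = 0 + j1.266e+04 Ω.
Step 4 — Parallel with input shunt Z1: Z_in = Z1 || (Z2 + Z3) = 0 + j129 Ω = 129∠90.0° Ω.

Z = 0 + j129 Ω = 129∠90.0° Ω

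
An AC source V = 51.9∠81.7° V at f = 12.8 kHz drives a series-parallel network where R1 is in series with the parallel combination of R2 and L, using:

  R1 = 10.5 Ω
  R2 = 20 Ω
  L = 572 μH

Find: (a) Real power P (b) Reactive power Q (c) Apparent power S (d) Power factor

Step 1 — Angular frequency: ω = 2π·f = 2π·1.28e+04 = 8.042e+04 rad/s.
Step 2 — Component impedances:
  R1: Z = R = 10.5 Ω
  R2: Z = R = 20 Ω
  L: Z = jωL = j·8.042e+04·0.000572 = 0 + j46 Ω
Step 3 — Parallel branch: R2 || L = 1/(1/R2 + 1/L) = 16.82 + j7.313 Ω.
Step 4 — Series with R1: Z_total = R1 + (R2 || L) = 27.32 + j7.313 Ω = 28.28∠15.0° Ω.
Step 5 — Source phasor: V = 51.9∠81.7° V = 7.492 + j51.36 V.
Step 6 — Current: I = V / Z = 0.7254 + j1.686 A = 1.835∠66.7° A.
Step 7 — Complex power: S = V·I* = 92 + j24.63 VA.
Step 8 — Real power: P = Re(S) = 92 W.
Step 9 — Reactive power: Q = Im(S) = 24.63 VAR.
Step 10 — Apparent power: |S| = 95.24 VA.
Step 11 — Power factor: PF = P/|S| = 0.966 (lagging).

(a) P = 92 W  (b) Q = 24.63 VAR  (c) S = 95.24 VA  (d) PF = 0.966 (lagging)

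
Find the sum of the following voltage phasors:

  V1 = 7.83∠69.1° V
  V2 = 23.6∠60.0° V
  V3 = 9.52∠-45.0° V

Step 1 — Convert each phasor to rectangular form:
  V1 = 7.83·(cos(69.1°) + j·sin(69.1°)) = 2.793 + j7.315 V
  V2 = 23.6·(cos(60.0°) + j·sin(60.0°)) = 11.8 + j20.44 V
  V3 = 9.52·(cos(-45.0°) + j·sin(-45.0°)) = 6.732 - j6.732 V
Step 2 — Sum components: V_total = 21.32 + j21.02 V.
Step 3 — Convert to polar: |V_total| = 29.94 V, ∠V_total = 44.6°.

V_total = 29.94∠44.6° V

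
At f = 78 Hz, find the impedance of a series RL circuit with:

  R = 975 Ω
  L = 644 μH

Step 1 — Angular frequency: ω = 2π·f = 2π·78 = 490.1 rad/s.
Step 2 — Component impedances:
  R: Z = R = 975 Ω
  L: Z = jωL = j·490.1·0.000644 = 0 + j0.3156 Ω
Step 3 — Series combination: Z_total = R + L = 975 + j0.3156 Ω = 975∠0.0° Ω.

Z = 975 + j0.3156 Ω = 975∠0.0° Ω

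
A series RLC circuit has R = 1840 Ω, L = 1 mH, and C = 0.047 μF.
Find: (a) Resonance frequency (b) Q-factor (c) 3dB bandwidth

Step 1 — Resonance: ω₀ = 1/√(LC) = 1/√(0.001·4.7e-08) = 1.459e+05 rad/s.
Step 2 — f₀ = ω₀/(2π) = 2.322e+04 Hz.
Step 3 — Series Q: Q = ω₀L/R = 1.459e+05·0.001/1840 = 0.07927.
Step 4 — Bandwidth: Δω = ω₀/Q = 1.84e+06 rad/s; BW = Δω/(2π) = 2.928e+05 Hz.

(a) f₀ = 2.322e+04 Hz  (b) Q = 0.07927  (c) BW = 2.928e+05 Hz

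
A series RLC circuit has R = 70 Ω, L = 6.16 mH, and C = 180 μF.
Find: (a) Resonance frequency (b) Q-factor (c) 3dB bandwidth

Step 1 — Resonance condition Im(Z)=0 gives ω₀ = 1/√(LC).
Step 2 — ω₀ = 1/√(0.00616·0.00018) = 949.7 rad/s.
Step 3 — f₀ = ω₀/(2π) = 151.1 Hz.
Step 4 — Series Q: Q = ω₀L/R = 949.7·0.00616/70 = 0.08357.
Step 5 — 3dB bandwidth: Δω = ω₀/Q = 1.136e+04 rad/s; BW = Δω/(2π) = 1809 Hz.

(a) f₀ = 151.1 Hz  (b) Q = 0.08357  (c) BW = 1809 Hz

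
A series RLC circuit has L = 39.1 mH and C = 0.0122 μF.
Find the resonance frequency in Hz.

Step 1 — Resonance condition Im(Z)=0 gives ω₀ = 1/√(LC).
Step 2 — ω₀ = 1/√(0.0391·1.22e-08) = 4.579e+04 rad/s.
Step 3 — f₀ = ω₀/(2π) = 7287 Hz.

f₀ = 7287 Hz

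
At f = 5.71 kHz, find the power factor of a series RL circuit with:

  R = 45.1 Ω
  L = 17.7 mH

Step 1 — Angular frequency: ω = 2π·f = 2π·5710 = 3.588e+04 rad/s.
Step 2 — Component impedances:
  R: Z = R = 45.1 Ω
  L: Z = jωL = j·3.588e+04·0.0177 = 0 + j635 Ω
Step 3 — Series combination: Z_total = R + L = 45.1 + j635 Ω = 636.6∠85.9° Ω.
Step 4 — Power factor: PF = cos(φ) = Re(Z)/|Z| = 45.1/636.62 = 0.07084.
Step 5 — Type: Im(Z) = 635 ⇒ lagging (phase φ = 85.9°).

PF = 0.07084 (lagging, φ = 85.9°)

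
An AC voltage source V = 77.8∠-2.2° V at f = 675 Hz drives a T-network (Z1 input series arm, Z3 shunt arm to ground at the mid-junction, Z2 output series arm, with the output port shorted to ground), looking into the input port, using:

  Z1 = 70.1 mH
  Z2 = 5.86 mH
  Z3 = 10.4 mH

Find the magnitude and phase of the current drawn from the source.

Step 1 — Angular frequency: ω = 2π·f = 2π·675 = 4241 rad/s.
Step 2 — Component impedances:
  Z1: Z = jωL = j·4241·0.0701 = 0 + j297.3 Ω
  Z2: Z = jωL = j·4241·0.00586 = 0 + j24.85 Ω
  Z3: Z = jωL = j·4241·0.0104 = 0 + j44.11 Ω
Step 3 — With the output port shorted to ground, the output series arm Z2 runs from the junction to ground; the shunt arm Z3 also runs from the junction to ground. They appear in parallel: Z3 || Z2 = 0 + j15.9 Ω.
Step 4 — Series with input arm Z1: Z_in = Z1 + (Z3 || Z2) = 0 + j313.2 Ω = 313.2∠90.0° Ω.
Step 5 — Source phasor: V = 77.8∠-2.2° V = 77.74 - j2.987 V.
Step 6 — Ohm's law: I = V / Z_total = (77.74 - j2.987) / (0 + j313.2) = -0.009536 - j0.2482 A.
Step 7 — Convert to polar: |I| = 0.2484 A, ∠I = -92.2°.

I = 0.2484∠-92.2° A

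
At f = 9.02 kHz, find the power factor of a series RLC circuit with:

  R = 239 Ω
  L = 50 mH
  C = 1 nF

Step 1 — Angular frequency: ω = 2π·f = 2π·9020 = 5.667e+04 rad/s.
Step 2 — Component impedances:
  R: Z = R = 239 Ω
  L: Z = jωL = j·5.667e+04·0.05 = 0 + j2834 Ω
  C: Z = 1/(jωC) = -j/(ω·C) = 0 - j1.764e+04 Ω
Step 3 — Series combination: Z_total = R + L + C = 239 - j1.481e+04 Ω = 1.481e+04∠-89.1° Ω.
Step 4 — Power factor: PF = cos(φ) = Re(Z)/|Z| = 239/14813 = 0.01613.
Step 5 — Type: Im(Z) = -1.481e+04 ⇒ leading (phase φ = -89.1°).

PF = 0.01613 (leading, φ = -89.1°)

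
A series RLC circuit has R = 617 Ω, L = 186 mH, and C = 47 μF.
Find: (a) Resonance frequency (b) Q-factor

Step 1 — Resonance condition Im(Z)=0 gives ω₀ = 1/√(LC).
Step 2 — ω₀ = 1/√(0.186·4.7e-05) = 338.2 rad/s.
Step 3 — f₀ = ω₀/(2π) = 53.83 Hz.
Step 4 — Series Q: Q = ω₀L/R = 338.2·0.186/617 = 0.102.

(a) f₀ = 53.83 Hz  (b) Q = 0.102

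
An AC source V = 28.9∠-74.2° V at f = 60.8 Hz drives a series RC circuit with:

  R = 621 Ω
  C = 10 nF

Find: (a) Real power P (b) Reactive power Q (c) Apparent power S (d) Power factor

Step 1 — Angular frequency: ω = 2π·f = 2π·60.8 = 382 rad/s.
Step 2 — Component impedances:
  R: Z = R = 621 Ω
  C: Z = 1/(jωC) = -j/(ω·C) = 0 - j2.618e+05 Ω
Step 3 — Series combination: Z_total = R + C = 621 - j2.618e+05 Ω = 2.618e+05∠-89.9° Ω.
Step 4 — Source phasor: V = 28.9∠-74.2° V = 7.869 - j27.81 V.
Step 5 — Current: I = V / Z = 0.0001063 + j2.981e-05 A = 0.0001104∠15.7° A.
Step 6 — Complex power: S = V·I* = 7.569e-06 - j0.003191 VA.
Step 7 — Real power: P = Re(S) = 7.569e-06 W.
Step 8 — Reactive power: Q = Im(S) = -0.003191 VAR.
Step 9 — Apparent power: |S| = 0.003191 VA.
Step 10 — Power factor: PF = P/|S| = 0.002372 (leading).

(a) P = 7.569e-06 W  (b) Q = -0.003191 VAR  (c) S = 0.003191 VA  (d) PF = 0.002372 (leading)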